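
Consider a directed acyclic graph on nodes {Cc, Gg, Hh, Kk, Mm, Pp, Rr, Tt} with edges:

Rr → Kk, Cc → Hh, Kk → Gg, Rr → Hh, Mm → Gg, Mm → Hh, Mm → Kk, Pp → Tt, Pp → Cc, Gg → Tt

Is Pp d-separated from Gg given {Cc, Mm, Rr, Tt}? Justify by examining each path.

Enumerating the 5 paths from Pp to Gg and testing each for blocking by {Cc, Mm, Rr, Tt}:
Path 1: Pp → Tt ← Gg
  Tt is a collider and Tt is conditioned on, which opens it — no node blocks this path, so it is active.
Path 2: Pp → Cc → Hh ← Mm → Gg
  Cc is a chain here and Cc is conditioned on, so the path is blocked at Cc.
Path 3: Pp → Cc → Hh ← Mm → Kk → Gg
  Cc is a chain here and Cc is conditioned on, so the path is blocked at Cc.
Path 4: Pp → Cc → Hh ← Rr → Kk ← Mm → Gg
  Cc is a chain here and Cc is conditioned on, so the path is blocked at Cc.
Path 5: Pp → Cc → Hh ← Rr → Kk → Gg
  Cc is a chain here and Cc is conditioned on, so the path is blocked at Cc.
Because an active path exists, Pp and Gg are not d-separated.

No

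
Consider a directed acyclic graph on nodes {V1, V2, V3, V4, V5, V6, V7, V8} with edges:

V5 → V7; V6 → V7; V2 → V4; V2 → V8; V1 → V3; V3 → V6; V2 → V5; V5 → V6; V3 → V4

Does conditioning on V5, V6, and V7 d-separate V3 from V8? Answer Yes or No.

Enumerating the 3 paths from V3 to V8 and testing each for blocking by {V5, V6, V7}:
  1. V3 → V6 ← V5 ← V2 → V8 — V6:collider[open]; V5:chain[blocks]; V2:fork[open] ⇒ blocked
  2. V3 → V6 → V7 ← V5 ← V2 → V8 — V6:chain[blocks]; V7:collider[open]; V5:chain[blocks]; V2:fork[open] ⇒ blocked
  3. V3 → V4 ← V2 → V8 — V4:collider[blocks]; V2:fork[open] ⇒ blocked
Since every path is blocked, d-separation holds.

Yes — V3 and V8 are d-separated given {V5, V6, V7}.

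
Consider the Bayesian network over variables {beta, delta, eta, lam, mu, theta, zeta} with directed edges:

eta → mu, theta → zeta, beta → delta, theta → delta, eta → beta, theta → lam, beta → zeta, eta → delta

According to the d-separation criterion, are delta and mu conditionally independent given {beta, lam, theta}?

Enumerating the 3 paths from delta to mu and testing each for blocking by {beta, lam, theta}:
Path 1: delta ← theta → zeta ← beta ← eta → mu
  theta is a fork here and theta is conditioned on, so the path is blocked at theta.
Path 2: delta ← beta ← eta → mu
  beta is a chain here and beta is conditioned on, so the path is blocked at beta.
Path 3: delta ← eta → mu
  eta is a fork and eta is not conditioned on — no node blocks this path, so it is active.
Since the path delta ← eta → mu is active, delta and mu are not d-separated given {beta, lam, theta}.

No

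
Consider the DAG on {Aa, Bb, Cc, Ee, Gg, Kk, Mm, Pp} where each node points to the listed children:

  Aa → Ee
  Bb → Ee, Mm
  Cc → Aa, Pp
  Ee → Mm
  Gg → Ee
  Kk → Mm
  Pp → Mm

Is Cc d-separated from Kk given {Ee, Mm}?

No — Cc and Kk are not d-separated given {Ee, Mm}.

Enumerating the 3 paths from Cc to Kk and testing each for blocking by {Ee, Mm}:
Path 1: Cc → Aa → Ee → Mm ← Kk
  Ee is a chain here and Ee is conditioned on, so the path is blocked at Ee.
Path 2: Cc → Aa → Ee ← Bb → Mm ← Kk
  Aa is a chain and Aa is not conditioned on; Ee is a collider and Ee is conditioned on, which opens it; Bb is a fork and Bb is not conditioned on; Mm is a collider and Mm is conditioned on, which opens it — no node blocks this path, so it is active.
Path 3: Cc → Pp → Mm ← Kk
  Pp is a chain and Pp is not conditioned on; Mm is a collider and Mm is conditioned on, which opens it — no node blocks this path, so it is active.
Because an active path exists, Cc and Kk are not d-separated.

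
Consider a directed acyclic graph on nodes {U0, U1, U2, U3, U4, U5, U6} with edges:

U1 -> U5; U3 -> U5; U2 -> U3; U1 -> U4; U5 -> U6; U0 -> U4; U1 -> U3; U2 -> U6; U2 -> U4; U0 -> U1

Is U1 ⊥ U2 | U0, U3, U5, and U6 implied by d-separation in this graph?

No — U1 and U2 are not d-separated given {U0, U3, U5, U6}.

We examine all 6 paths between U1 and U2:
Path 1: U1 ← U0 → U4 ← U2
  U0 is a fork here and U0 is conditioned on, so the path is blocked at U0.
Path 2: U1 → U5 → U6 ← U2
  U5 is a chain here and U5 is conditioned on, so the path is blocked at U5.
Path 3: U1 → U5 ← U3 ← U2
  U3 is a chain here and U3 is conditioned on, so the path is blocked at U3.
Path 4: U1 → U4 ← U2
  U4 is a collider here and neither U4 nor any of its descendants is conditioned on, so the collider stays closed — the path is blocked at U4.
Path 5: U1 → U3 ← U2
  U3 is a collider and U3 is conditioned on, which opens it — no node blocks this path, so it is active.
Path 6: U1 → U3 → U5 → U6 ← U2
  U3 is a chain here and U3 is conditioned on, so the path is blocked at U3.
At least one path is unblocked, so d-separation fails.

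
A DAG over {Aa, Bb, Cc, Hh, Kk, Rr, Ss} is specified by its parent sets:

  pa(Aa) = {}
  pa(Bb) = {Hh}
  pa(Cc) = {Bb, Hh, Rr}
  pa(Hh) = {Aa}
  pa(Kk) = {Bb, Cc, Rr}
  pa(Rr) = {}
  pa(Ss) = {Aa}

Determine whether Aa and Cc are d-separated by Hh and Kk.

There are 4 undirected paths between Aa and Cc; checking each against the conditioning set {Hh, Kk}:
Path 1: Aa → Hh → Bb → Cc
  Hh is a chain here and Hh is conditioned on, so the path is blocked at Hh.
Path 2: Aa → Hh → Bb → Kk ← Rr → Cc
  Hh is a chain here and Hh is conditioned on, so the path is blocked at Hh.
Path 3: Aa → Hh → Bb → Kk ← Cc
  Hh is a chain here and Hh is conditioned on, so the path is blocked at Hh.
Path 4: Aa → Hh → Cc
  Hh is a chain here and Hh is conditioned on, so the path is blocked at Hh.
All paths are blocked; Aa ⊥ Cc | {Hh, Kk} holds.

Yes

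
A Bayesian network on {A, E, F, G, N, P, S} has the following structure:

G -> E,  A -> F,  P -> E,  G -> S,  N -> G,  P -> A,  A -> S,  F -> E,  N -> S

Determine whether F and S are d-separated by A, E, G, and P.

Enumerating the 6 paths from F to S and testing each for blocking by {A, E, G, P}:
  1. F ← A → S — A:fork[blocks] ⇒ blocked
  2. F ← A ← P → E ← G → S — A:chain[blocks]; P:fork[blocks]; E:collider[open]; G:fork[blocks] ⇒ blocked
  3. F ← A ← P → E ← G ← N → S — A:chain[blocks]; P:fork[blocks]; E:collider[open]; G:chain[blocks]; N:fork[open] ⇒ blocked
  4. F → E ← P → A → S — E:collider[open]; P:fork[blocks]; A:chain[blocks] ⇒ blocked
  5. F → E ← G → S — E:collider[open]; G:fork[blocks] ⇒ blocked
  6. F → E ← G ← N → S — E:collider[open]; G:chain[blocks]; N:fork[open] ⇒ blocked
All paths are blocked; F ⊥ S | {A, E, G, P} holds.

Yes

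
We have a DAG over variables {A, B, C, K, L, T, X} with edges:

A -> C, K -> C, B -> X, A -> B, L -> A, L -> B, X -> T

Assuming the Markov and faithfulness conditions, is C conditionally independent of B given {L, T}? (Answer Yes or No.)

No

Enumerating the 2 paths from C to B and testing each for blocking by {L, T}:
  1. C ← A → B — A:fork[open] ⇒ active
  2. C ← A ← L → B — A:chain[open]; L:fork[blocks] ⇒ blocked
At least one path is unblocked, so d-separation fails.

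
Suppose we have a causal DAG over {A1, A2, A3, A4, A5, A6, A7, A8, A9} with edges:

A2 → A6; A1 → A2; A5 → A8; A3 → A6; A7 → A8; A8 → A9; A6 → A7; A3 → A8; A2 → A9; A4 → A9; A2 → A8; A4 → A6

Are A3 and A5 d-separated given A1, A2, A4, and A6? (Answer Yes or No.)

Yes — A3 and A5 are d-separated given {A1, A2, A4, A6}.

6 paths connect A3 and A5; each must be blocked for d-separation to hold:
  1. A3 → A8 ← A5 — A8:collider[blocks] ⇒ blocked
  2. A3 → A6 ← A2 → A9 ← A8 ← A5 — A6:collider[open]; A2:fork[blocks]; A9:collider[blocks]; A8:chain[open] ⇒ blocked
  3. A3 → A6 ← A2 → A8 ← A5 — A6:collider[open]; A2:fork[blocks]; A8:collider[blocks] ⇒ blocked
  4. A3 → A6 → A7 → A8 ← A5 — A6:chain[blocks]; A7:chain[open]; A8:collider[blocks] ⇒ blocked
  5. A3 → A6 ← A4 → A9 ← A2 → A8 ← A5 — A6:collider[open]; A4:fork[blocks]; A9:collider[blocks]; A2:fork[blocks]; A8:collider[blocks] ⇒ blocked
  6. A3 → A6 ← A4 → A9 ← A8 ← A5 — A6:collider[open]; A4:fork[blocks]; A9:collider[blocks]; A8:chain[open] ⇒ blocked
Since every path is blocked, d-separation holds.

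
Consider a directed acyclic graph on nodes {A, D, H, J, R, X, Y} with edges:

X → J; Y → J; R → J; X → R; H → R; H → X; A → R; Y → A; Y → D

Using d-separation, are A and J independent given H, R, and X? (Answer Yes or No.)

4 paths connect A and J; each must be blocked for d-separation to hold:
Path 1: A → R → J
  R is a chain here and R is conditioned on, so the path is blocked at R.
Path 2: A → R ← X → J
  X is a fork here and X is conditioned on, so the path is blocked at X.
Path 3: A → R ← H → X → J
  H is a fork here and H is conditioned on, so the path is blocked at H.
Path 4: A ← Y → J
  Y is a fork and Y is not conditioned on — no node blocks this path, so it is active.
Since the path A ← Y → J is active, A and J are not d-separated given {H, R, X}.

No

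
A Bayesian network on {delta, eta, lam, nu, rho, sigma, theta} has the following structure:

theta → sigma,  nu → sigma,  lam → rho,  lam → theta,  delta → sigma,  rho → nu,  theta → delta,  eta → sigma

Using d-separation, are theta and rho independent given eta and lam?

Yes

We examine all 3 paths between theta and rho:
  1. theta → sigma ← nu ← rho — sigma:collider[blocks]; nu:chain[open] ⇒ blocked
  2. theta → delta → sigma ← nu ← rho — delta:chain[open]; sigma:collider[blocks]; nu:chain[open] ⇒ blocked
  3. theta ← lam → rho — lam:fork[blocks] ⇒ blocked
All paths are blocked; theta ⊥ rho | {eta, lam} holds.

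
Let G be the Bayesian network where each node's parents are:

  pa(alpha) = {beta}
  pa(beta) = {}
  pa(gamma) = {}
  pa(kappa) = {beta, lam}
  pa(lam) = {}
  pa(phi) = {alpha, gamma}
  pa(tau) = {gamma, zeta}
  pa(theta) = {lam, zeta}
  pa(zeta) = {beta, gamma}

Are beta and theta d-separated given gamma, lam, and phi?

We examine all 4 paths between beta and theta:
Path 1: beta → kappa ← lam → theta
  kappa is a collider here and neither kappa nor any of its descendants is conditioned on, so the collider stays closed — the path is blocked at kappa.
Path 2: beta → zeta → theta
  zeta is a chain and zeta is not conditioned on — no node blocks this path, so it is active.
Path 3: beta → alpha → phi ← gamma → zeta → theta
  gamma is a fork here and gamma is conditioned on, so the path is blocked at gamma.
Path 4: beta → alpha → phi ← gamma → tau ← zeta → theta
  gamma is a fork here and gamma is conditioned on, so the path is blocked at gamma.
At least one path is unblocked, so d-separation fails.

No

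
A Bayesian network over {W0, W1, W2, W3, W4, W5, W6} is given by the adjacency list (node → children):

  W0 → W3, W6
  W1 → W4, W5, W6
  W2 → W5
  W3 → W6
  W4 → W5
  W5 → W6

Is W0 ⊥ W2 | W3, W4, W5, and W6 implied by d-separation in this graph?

No

There are 6 undirected paths between W0 and W2; checking each against the conditioning set {W3, W4, W5, W6}:
Path 1: W0 → W6 ← W1 → W5 ← W2
  W6 is a collider and W6 is conditioned on, which opens it; W1 is a fork and W1 is not conditioned on; W5 is a collider and W5 is conditioned on, which opens it — no node blocks this path, so it is active.
Path 2: W0 → W6 ← W1 → W4 → W5 ← W2
  W4 is a chain here and W4 is conditioned on, so the path is blocked at W4.
Path 3: W0 → W6 ← W5 ← W2
  W5 is a chain here and W5 is conditioned on, so the path is blocked at W5.
Path 4: W0 → W3 → W6 ← W1 → W5 ← W2
  W3 is a chain here and W3 is conditioned on, so the path is blocked at W3.
Path 5: W0 → W3 → W6 ← W1 → W4 → W5 ← W2
  W3 is a chain here and W3 is conditioned on, so the path is blocked at W3.
Path 6: W0 → W3 → W6 ← W5 ← W2
  W3 is a chain here and W3 is conditioned on, so the path is blocked at W3.
At least one path is unblocked, so d-separation fails.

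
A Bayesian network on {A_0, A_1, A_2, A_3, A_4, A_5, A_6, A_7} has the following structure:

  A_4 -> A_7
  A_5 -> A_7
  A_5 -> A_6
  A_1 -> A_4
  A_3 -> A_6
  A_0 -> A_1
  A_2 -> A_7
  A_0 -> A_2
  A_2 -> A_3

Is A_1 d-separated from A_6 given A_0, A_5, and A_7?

No — A_1 and A_6 are not d-separated given {A_0, A_5, A_7}.

Enumerating the 4 paths from A_1 to A_6 and testing each for blocking by {A_0, A_5, A_7}:
Path 1: A_1 → A_4 → A_7 ← A_2 → A_3 → A_6
  A_4 is a chain and A_4 is not conditioned on; A_7 is a collider and A_7 is conditioned on, which opens it; A_2 is a fork and A_2 is not conditioned on; A_3 is a chain and A_3 is not conditioned on — no node blocks this path, so it is active.
Path 2: A_1 → A_4 → A_7 ← A_5 → A_6
  A_5 is a fork here and A_5 is conditioned on, so the path is blocked at A_5.
Path 3: A_1 ← A_0 → A_2 → A_3 → A_6
  A_0 is a fork here and A_0 is conditioned on, so the path is blocked at A_0.
Path 4: A_1 ← A_0 → A_2 → A_7 ← A_5 → A_6
  A_0 is a fork here and A_0 is conditioned on, so the path is blocked at A_0.
At least one path is unblocked, so d-separation fails.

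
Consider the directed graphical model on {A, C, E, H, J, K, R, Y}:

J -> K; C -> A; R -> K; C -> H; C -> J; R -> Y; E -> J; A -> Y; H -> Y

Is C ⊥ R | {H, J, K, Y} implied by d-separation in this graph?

There are 3 undirected paths between C and R; checking each against the conditioning set {H, J, K, Y}:
Path 1: C → H → Y ← R
  H is a chain here and H is conditioned on, so the path is blocked at H.
Path 2: C → A → Y ← R
  A is a chain and A is not conditioned on; Y is a collider and Y is conditioned on, which opens it — no node blocks this path, so it is active.
Path 3: C → J → K ← R
  J is a chain here and J is conditioned on, so the path is blocked at J.
Since the path C → A → Y ← R is active, C and R are not d-separated given {H, J, K, Y}.

No — C and R are not d-separated given {H, J, K, Y}.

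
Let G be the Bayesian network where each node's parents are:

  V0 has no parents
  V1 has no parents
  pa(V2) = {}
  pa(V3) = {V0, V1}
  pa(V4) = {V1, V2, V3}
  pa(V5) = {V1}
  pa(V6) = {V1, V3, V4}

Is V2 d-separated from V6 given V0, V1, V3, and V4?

Yes — V2 and V6 are d-separated given {V0, V1, V3, V4}.

5 paths connect V2 and V6; each must be blocked for d-separation to hold:
Path 1: V2 → V4 ← V3 → V6
  V3 is a fork here and V3 is conditioned on, so the path is blocked at V3.
Path 2: V2 → V4 ← V3 ← V1 → V6
  V3 is a chain here and V3 is conditioned on, so the path is blocked at V3.
Path 3: V2 → V4 → V6
  V4 is a chain here and V4 is conditioned on, so the path is blocked at V4.
Path 4: V2 → V4 ← V1 → V3 → V6
  V1 is a fork here and V1 is conditioned on, so the path is blocked at V1.
Path 5: V2 → V4 ← V1 → V6
  V1 is a fork here and V1 is conditioned on, so the path is blocked at V1.
Since every path is blocked, d-separation holds.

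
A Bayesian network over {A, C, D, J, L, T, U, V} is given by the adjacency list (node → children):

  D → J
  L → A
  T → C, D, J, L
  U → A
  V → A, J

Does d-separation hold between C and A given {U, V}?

No

There are 3 undirected paths between C and A; checking each against the conditioning set {U, V}:
Path 1: C ← T → J ← V → A
  J is a collider here and neither J nor any of its descendants is conditioned on, so the collider stays closed — the path is blocked at J.
Path 2: C ← T → L → A
  T is a fork and T is not conditioned on; L is a chain and L is not conditioned on — no node blocks this path, so it is active.
Path 3: C ← T → D → J ← V → A
  J is a collider here and neither J nor any of its descendants is conditioned on, so the collider stays closed — the path is blocked at J.
At least one path is unblocked, so d-separation fails.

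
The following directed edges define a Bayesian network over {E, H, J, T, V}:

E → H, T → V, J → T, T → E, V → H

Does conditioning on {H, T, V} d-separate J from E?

Yes

We examine all 2 paths between J and E:
Path 1: J → T → E
  T is a chain here and T is conditioned on, so the path is blocked at T.
Path 2: J → T → V → H ← E
  T is a chain here and T is conditioned on, so the path is blocked at T.
Every path is blocked, so J and E are d-separated given {H, T, V}.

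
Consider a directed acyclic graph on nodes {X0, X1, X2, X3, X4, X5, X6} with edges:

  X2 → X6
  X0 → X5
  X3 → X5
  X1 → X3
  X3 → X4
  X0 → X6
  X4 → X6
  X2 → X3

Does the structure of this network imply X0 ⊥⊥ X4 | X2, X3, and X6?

Enumerating the 4 paths from X0 to X4 and testing each for blocking by {X2, X3, X6}:
  1. X0 → X5 ← X3 → X4 — X5:collider[blocks]; X3:fork[blocks] ⇒ blocked
  2. X0 → X5 ← X3 ← X2 → X6 ← X4 — X5:collider[blocks]; X3:chain[blocks]; X2:fork[blocks]; X6:collider[open] ⇒ blocked
  3. X0 → X6 ← X4 — X6:collider[open] ⇒ active
  4. X0 → X6 ← X2 → X3 → X4 — X6:collider[open]; X2:fork[blocks]; X3:chain[blocks] ⇒ blocked
At least one path is unblocked, so d-separation fails.

No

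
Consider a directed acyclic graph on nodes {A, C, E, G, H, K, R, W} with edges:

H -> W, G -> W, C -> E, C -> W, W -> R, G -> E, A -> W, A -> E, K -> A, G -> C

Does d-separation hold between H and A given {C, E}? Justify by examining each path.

Enumerating the 5 paths from H to A and testing each for blocking by {C, E}:
Path 1: H → W ← G → E ← A
  W is a collider here and neither W nor any of its descendants is conditioned on, so the collider stays closed — the path is blocked at W.
Path 2: H → W ← G → C → E ← A
  W is a collider here and neither W nor any of its descendants is conditioned on, so the collider stays closed — the path is blocked at W.
Path 3: H → W ← C ← G → E ← A
  W is a collider here and neither W nor any of its descendants is conditioned on, so the collider stays closed — the path is blocked at W.
Path 4: H → W ← C → E ← A
  W is a collider here and neither W nor any of its descendants is conditioned on, so the collider stays closed — the path is blocked at W.
Path 5: H → W ← A
  W is a collider here and neither W nor any of its descendants is conditioned on, so the collider stays closed — the path is blocked at W.
Since every path is blocked, d-separation holds.

Yes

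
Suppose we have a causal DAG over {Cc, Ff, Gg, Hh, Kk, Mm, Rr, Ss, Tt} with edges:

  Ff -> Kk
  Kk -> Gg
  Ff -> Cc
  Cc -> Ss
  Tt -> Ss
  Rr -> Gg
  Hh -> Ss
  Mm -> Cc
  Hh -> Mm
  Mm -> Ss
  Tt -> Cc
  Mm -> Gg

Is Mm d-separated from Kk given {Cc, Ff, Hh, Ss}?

We examine all 6 paths between Mm and Kk:
  1. Mm → Gg ← Kk — Gg:collider[blocks] ⇒ blocked
  2. Mm ← Hh → Ss ← Tt → Cc ← Ff → Kk — Hh:fork[blocks]; Ss:collider[open]; Tt:fork[open]; Cc:collider[open]; Ff:fork[blocks] ⇒ blocked
  3. Mm ← Hh → Ss ← Cc ← Ff → Kk — Hh:fork[blocks]; Ss:collider[open]; Cc:chain[blocks]; Ff:fork[blocks] ⇒ blocked
  4. Mm → Cc ← Ff → Kk — Cc:collider[open]; Ff:fork[blocks] ⇒ blocked
  5. Mm → Ss ← Tt → Cc ← Ff → Kk — Ss:collider[open]; Tt:fork[open]; Cc:collider[open]; Ff:fork[blocks] ⇒ blocked
  6. Mm → Ss ← Cc ← Ff → Kk — Ss:collider[open]; Cc:chain[blocks]; Ff:fork[blocks] ⇒ blocked
Since every path is blocked, d-separation holds.

Yes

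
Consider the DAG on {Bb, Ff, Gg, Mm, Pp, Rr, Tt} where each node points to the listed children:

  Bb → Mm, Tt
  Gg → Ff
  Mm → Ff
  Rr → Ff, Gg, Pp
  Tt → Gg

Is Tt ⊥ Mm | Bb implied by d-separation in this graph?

There are 3 undirected paths between Tt and Mm; checking each against the conditioning set {Bb}:
Path 1: Tt ← Bb → Mm
  Bb is a fork here and Bb is conditioned on, so the path is blocked at Bb.
Path 2: Tt → Gg ← Rr → Ff ← Mm
  Gg is a collider here and neither Gg nor any of its descendants is conditioned on, so the collider stays closed — the path is blocked at Gg.
Path 3: Tt → Gg → Ff ← Mm
  Ff is a collider here and neither Ff nor any of its descendants is conditioned on, so the collider stays closed — the path is blocked at Ff.
Since every path is blocked, d-separation holds.

Yes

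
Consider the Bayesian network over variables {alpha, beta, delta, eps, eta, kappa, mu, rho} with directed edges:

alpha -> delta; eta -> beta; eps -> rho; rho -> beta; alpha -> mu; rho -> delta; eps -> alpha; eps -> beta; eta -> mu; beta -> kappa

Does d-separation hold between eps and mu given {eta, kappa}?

We examine all 6 paths between eps and mu:
  1. eps → alpha → delta ← rho → beta ← eta → mu — alpha:chain[open]; delta:collider[blocks]; rho:fork[open]; beta:collider[open]; eta:fork[blocks] ⇒ blocked
  2. eps → alpha → mu — alpha:chain[open] ⇒ active
  3. eps → beta ← rho → delta ← alpha → mu — beta:collider[open]; rho:fork[open]; delta:collider[blocks]; alpha:fork[open] ⇒ blocked
  4. eps → beta ← eta → mu — beta:collider[open]; eta:fork[blocks] ⇒ blocked
  5. eps → rho → beta ← eta → mu — rho:chain[open]; beta:collider[open]; eta:fork[blocks] ⇒ blocked
  6. eps → rho → delta ← alpha → mu — rho:chain[open]; delta:collider[blocks]; alpha:fork[open] ⇒ blocked
Because an active path exists, eps and mu are not d-separated.

No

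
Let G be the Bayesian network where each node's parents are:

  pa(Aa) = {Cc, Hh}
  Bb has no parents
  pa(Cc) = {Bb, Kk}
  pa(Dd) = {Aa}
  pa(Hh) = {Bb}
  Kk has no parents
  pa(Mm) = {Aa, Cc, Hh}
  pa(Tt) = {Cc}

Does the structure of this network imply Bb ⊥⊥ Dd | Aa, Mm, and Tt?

Yes

6 paths connect Bb and Dd; each must be blocked for d-separation to hold:
Path 1: Bb → Hh → Aa → Dd
  Aa is a chain here and Aa is conditioned on, so the path is blocked at Aa.
Path 2: Bb → Hh → Mm ← Aa → Dd
  Aa is a fork here and Aa is conditioned on, so the path is blocked at Aa.
Path 3: Bb → Hh → Mm ← Cc → Aa → Dd
  Aa is a chain here and Aa is conditioned on, so the path is blocked at Aa.
Path 4: Bb → Cc → Aa → Dd
  Aa is a chain here and Aa is conditioned on, so the path is blocked at Aa.
Path 5: Bb → Cc → Mm ← Aa → Dd
  Aa is a fork here and Aa is conditioned on, so the path is blocked at Aa.
Path 6: Bb → Cc → Mm ← Hh → Aa → Dd
  Aa is a chain here and Aa is conditioned on, so the path is blocked at Aa.
Every path is blocked, so Bb and Dd are d-separated given {Aa, Mm, Tt}.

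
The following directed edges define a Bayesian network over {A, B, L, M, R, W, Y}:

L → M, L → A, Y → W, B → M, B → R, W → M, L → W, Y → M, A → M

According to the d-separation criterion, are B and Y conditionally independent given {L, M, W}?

Enumerating the 4 paths from B to Y and testing each for blocking by {L, M, W}:
  1. B → M ← L → W ← Y — M:collider[open]; L:fork[blocks]; W:collider[open] ⇒ blocked
  2. B → M ← A ← L → W ← Y — M:collider[open]; A:chain[open]; L:fork[blocks]; W:collider[open] ⇒ blocked
  3. B → M ← Y — M:collider[open] ⇒ active
  4. B → M ← W ← Y — M:collider[open]; W:chain[blocks] ⇒ blocked
At least one path is unblocked, so d-separation fails.

No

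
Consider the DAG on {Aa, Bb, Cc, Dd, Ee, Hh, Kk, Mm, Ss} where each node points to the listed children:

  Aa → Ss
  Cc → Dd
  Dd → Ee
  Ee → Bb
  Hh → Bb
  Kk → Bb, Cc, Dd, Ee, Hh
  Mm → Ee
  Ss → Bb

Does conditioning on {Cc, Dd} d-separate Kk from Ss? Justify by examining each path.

There are 5 undirected paths between Kk and Ss; checking each against the conditioning set {Cc, Dd}:
  1. Kk → Bb ← Ss — Bb:collider[blocks] ⇒ blocked
  2. Kk → Ee → Bb ← Ss — Ee:chain[open]; Bb:collider[blocks] ⇒ blocked
  3. Kk → Dd → Ee → Bb ← Ss — Dd:chain[blocks]; Ee:chain[open]; Bb:collider[blocks] ⇒ blocked
  4. Kk → Cc → Dd → Ee → Bb ← Ss — Cc:chain[blocks]; Dd:chain[blocks]; Ee:chain[open]; Bb:collider[blocks] ⇒ blocked
  5. Kk → Hh → Bb ← Ss — Hh:chain[open]; Bb:collider[blocks] ⇒ blocked
Every path is blocked, so Kk and Ss are d-separated given {Cc, Dd}.

Yes — Kk and Ss are d-separated given {Cc, Dd}.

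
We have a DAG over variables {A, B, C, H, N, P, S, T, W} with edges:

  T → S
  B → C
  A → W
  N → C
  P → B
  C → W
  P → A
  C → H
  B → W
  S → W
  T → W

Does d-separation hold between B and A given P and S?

Yes

3 paths connect B and A; each must be blocked for d-separation to hold:
Path 1: B → W ← A
  W is a collider here and neither W nor any of its descendants is conditioned on, so the collider stays closed — the path is blocked at W.
Path 2: B → C → W ← A
  W is a collider here and neither W nor any of its descendants is conditioned on, so the collider stays closed — the path is blocked at W.
Path 3: B ← P → A
  P is a fork here and P is conditioned on, so the path is blocked at P.
All paths are blocked; B ⊥ A | {P, S} holds.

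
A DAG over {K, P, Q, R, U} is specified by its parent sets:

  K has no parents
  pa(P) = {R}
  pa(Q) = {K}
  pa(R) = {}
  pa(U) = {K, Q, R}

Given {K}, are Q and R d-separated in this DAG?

Yes — Q and R are d-separated given {K}.

2 paths connect Q and R; each must be blocked for d-separation to hold:
Path 1: Q ← K → U ← R
  K is a fork here and K is conditioned on, so the path is blocked at K.
Path 2: Q → U ← R
  U is a collider here and neither U nor any of its descendants is conditioned on, so the collider stays closed — the path is blocked at U.
Every path is blocked, so Q and R are d-separated given {K}.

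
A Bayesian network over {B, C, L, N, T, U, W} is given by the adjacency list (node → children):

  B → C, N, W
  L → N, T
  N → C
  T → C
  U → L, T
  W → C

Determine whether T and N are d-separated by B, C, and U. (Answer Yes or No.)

5 paths connect T and N; each must be blocked for d-separation to hold:
Path 1: T → C ← W ← B → N
  B is a fork here and B is conditioned on, so the path is blocked at B.
Path 2: T → C ← B → N
  B is a fork here and B is conditioned on, so the path is blocked at B.
Path 3: T → C ← N
  C is a collider and C is conditioned on, which opens it — no node blocks this path, so it is active.
Path 4: T ← L → N
  L is a fork and L is not conditioned on — no node blocks this path, so it is active.
Path 5: T ← U → L → N
  U is a fork here and U is conditioned on, so the path is blocked at U.
Since the path T → C ← N is active, T and N are not d-separated given {B, C, U}.

No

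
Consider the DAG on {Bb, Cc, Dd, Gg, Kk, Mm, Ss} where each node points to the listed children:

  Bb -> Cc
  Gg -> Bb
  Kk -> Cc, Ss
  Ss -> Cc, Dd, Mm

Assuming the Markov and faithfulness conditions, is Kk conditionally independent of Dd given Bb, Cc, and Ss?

There are 2 undirected paths between Kk and Dd; checking each against the conditioning set {Bb, Cc, Ss}:
  1. Kk → Cc ← Ss → Dd — Cc:collider[open]; Ss:fork[blocks] ⇒ blocked
  2. Kk → Ss → Dd — Ss:chain[blocks] ⇒ blocked
All paths are blocked; Kk ⊥ Dd | {Bb, Cc, Ss} holds.

Yes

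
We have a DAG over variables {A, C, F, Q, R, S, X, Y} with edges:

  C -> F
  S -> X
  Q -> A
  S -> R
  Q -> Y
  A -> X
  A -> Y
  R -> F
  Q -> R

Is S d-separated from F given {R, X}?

Yes

We examine all 3 paths between S and F:
Path 1: S → R → F
  R is a chain here and R is conditioned on, so the path is blocked at R.
Path 2: S → X ← A ← Q → R → F
  R is a chain here and R is conditioned on, so the path is blocked at R.
Path 3: S → X ← A → Y ← Q → R → F
  Y is a collider here and neither Y nor any of its descendants is conditioned on, so the collider stays closed — the path is blocked at Y.
Since every path is blocked, d-separation holds.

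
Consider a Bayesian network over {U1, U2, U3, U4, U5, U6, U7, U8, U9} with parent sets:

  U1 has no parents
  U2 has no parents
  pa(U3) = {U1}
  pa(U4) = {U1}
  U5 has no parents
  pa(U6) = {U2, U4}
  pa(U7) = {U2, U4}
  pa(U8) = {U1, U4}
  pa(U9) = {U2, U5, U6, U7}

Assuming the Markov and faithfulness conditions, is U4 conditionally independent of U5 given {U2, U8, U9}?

No

There are 6 undirected paths between U4 and U5; checking each against the conditioning set {U2, U8, U9}:
Path 1: U4 → U7 → U9 ← U5
  U7 is a chain and U7 is not conditioned on; U9 is a collider and U9 is conditioned on, which opens it — no node blocks this path, so it is active.
Path 2: U4 → U7 ← U2 → U9 ← U5
  U2 is a fork here and U2 is conditioned on, so the path is blocked at U2.
Path 3: U4 → U7 ← U2 → U6 → U9 ← U5
  U2 is a fork here and U2 is conditioned on, so the path is blocked at U2.
Path 4: U4 → U6 → U9 ← U5
  U6 is a chain and U6 is not conditioned on; U9 is a collider and U9 is conditioned on, which opens it — no node blocks this path, so it is active.
Path 5: U4 → U6 ← U2 → U7 → U9 ← U5
  U2 is a fork here and U2 is conditioned on, so the path is blocked at U2.
Path 6: U4 → U6 ← U2 → U9 ← U5
  U2 is a fork here and U2 is conditioned on, so the path is blocked at U2.
At least one path is unblocked, so d-separation fails.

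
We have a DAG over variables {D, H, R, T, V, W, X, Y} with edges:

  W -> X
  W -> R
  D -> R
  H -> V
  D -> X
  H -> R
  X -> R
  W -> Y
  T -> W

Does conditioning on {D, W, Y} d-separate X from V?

3 paths connect X and V; each must be blocked for d-separation to hold:
Path 1: X ← D → R ← H → V
  D is a fork here and D is conditioned on, so the path is blocked at D.
Path 2: X → R ← H → V
  R is a collider here and neither R nor any of its descendants is conditioned on, so the collider stays closed — the path is blocked at R.
Path 3: X ← W → R ← H → V
  W is a fork here and W is conditioned on, so the path is blocked at W.
Since every path is blocked, d-separation holds.

Yes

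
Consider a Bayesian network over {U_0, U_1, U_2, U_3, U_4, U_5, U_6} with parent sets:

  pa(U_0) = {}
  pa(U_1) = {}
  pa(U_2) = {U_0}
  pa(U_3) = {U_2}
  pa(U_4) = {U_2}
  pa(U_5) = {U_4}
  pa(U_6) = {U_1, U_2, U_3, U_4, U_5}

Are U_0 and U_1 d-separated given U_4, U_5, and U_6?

There are 4 undirected paths between U_0 and U_1; checking each against the conditioning set {U_4, U_5, U_6}:
Path 1: U_0 → U_2 → U_3 → U_6 ← U_1
  U_2 is a chain and U_2 is not conditioned on; U_3 is a chain and U_3 is not conditioned on; U_6 is a collider and U_6 is conditioned on, which opens it — no node blocks this path, so it is active.
Path 2: U_0 → U_2 → U_4 → U_5 → U_6 ← U_1
  U_4 is a chain here and U_4 is conditioned on, so the path is blocked at U_4.
Path 3: U_0 → U_2 → U_4 → U_6 ← U_1
  U_4 is a chain here and U_4 is conditioned on, so the path is blocked at U_4.
Path 4: U_0 → U_2 → U_6 ← U_1
  U_2 is a chain and U_2 is not conditioned on; U_6 is a collider and U_6 is conditioned on, which opens it — no node blocks this path, so it is active.
At least one path is unblocked, so d-separation fails.

No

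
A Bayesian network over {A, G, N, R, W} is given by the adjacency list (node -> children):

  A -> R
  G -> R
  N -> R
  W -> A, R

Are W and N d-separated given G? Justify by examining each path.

Enumerating the 2 paths from W to N and testing each for blocking by {G}:
Path 1: W → R ← N
  R is a collider here and neither R nor any of its descendants is conditioned on, so the collider stays closed — the path is blocked at R.
Path 2: W → A → R ← N
  R is a collider here and neither R nor any of its descendants is conditioned on, so the collider stays closed — the path is blocked at R.
Since every path is blocked, d-separation holds.

Yes — W and N are d-separated given {G}.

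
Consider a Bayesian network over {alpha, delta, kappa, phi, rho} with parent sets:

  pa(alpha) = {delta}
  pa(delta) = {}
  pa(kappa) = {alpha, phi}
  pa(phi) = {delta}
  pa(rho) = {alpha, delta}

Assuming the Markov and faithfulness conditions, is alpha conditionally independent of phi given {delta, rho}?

Yes

We examine all 3 paths between alpha and phi:
  1. alpha → rho ← delta → phi — rho:collider[open]; delta:fork[blocks] ⇒ blocked
  2. alpha ← delta → phi — delta:fork[blocks] ⇒ blocked
  3. alpha → kappa ← phi — kappa:collider[blocks] ⇒ blocked
All paths are blocked; alpha ⊥ phi | {delta, rho} holds.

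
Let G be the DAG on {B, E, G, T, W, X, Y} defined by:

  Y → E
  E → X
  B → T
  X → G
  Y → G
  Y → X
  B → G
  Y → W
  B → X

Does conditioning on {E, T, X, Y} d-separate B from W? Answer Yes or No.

Yes

6 paths connect B and W; each must be blocked for d-separation to hold:
  1. B → X ← E ← Y → W — X:collider[open]; E:chain[blocks]; Y:fork[blocks] ⇒ blocked
  2. B → X ← Y → W — X:collider[open]; Y:fork[blocks] ⇒ blocked
  3. B → X → G ← Y → W — X:chain[blocks]; G:collider[blocks]; Y:fork[blocks] ⇒ blocked
  4. B → G ← X ← E ← Y → W — G:collider[blocks]; X:chain[blocks]; E:chain[blocks]; Y:fork[blocks] ⇒ blocked
  5. B → G ← X ← Y → W — G:collider[blocks]; X:chain[blocks]; Y:fork[blocks] ⇒ blocked
  6. B → G ← Y → W — G:collider[blocks]; Y:fork[blocks] ⇒ blocked
Every path is blocked, so B and W are d-separated given {E, T, X, Y}.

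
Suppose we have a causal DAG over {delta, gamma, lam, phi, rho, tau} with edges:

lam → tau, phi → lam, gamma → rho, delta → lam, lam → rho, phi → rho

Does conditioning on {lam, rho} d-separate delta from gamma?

No — delta and gamma are not d-separated given {lam, rho}.

Enumerating the 2 paths from delta to gamma and testing each for blocking by {lam, rho}:
Path 1: delta → lam ← phi → rho ← gamma
  lam is a collider and lam is conditioned on, which opens it; phi is a fork and phi is not conditioned on; rho is a collider and rho is conditioned on, which opens it — no node blocks this path, so it is active.
Path 2: delta → lam → rho ← gamma
  lam is a chain here and lam is conditioned on, so the path is blocked at lam.
At least one path is unblocked, so d-separation fails.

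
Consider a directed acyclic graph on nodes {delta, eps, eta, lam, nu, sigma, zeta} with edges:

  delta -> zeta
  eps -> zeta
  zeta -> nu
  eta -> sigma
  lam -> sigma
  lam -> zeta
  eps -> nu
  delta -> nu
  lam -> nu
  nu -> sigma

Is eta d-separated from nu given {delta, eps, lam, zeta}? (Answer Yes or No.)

There are 5 undirected paths between eta and nu; checking each against the conditioning set {delta, eps, lam, zeta}:
Path 1: eta → sigma ← nu
  sigma is a collider here and neither sigma nor any of its descendants is conditioned on, so the collider stays closed — the path is blocked at sigma.
Path 2: eta → sigma ← lam → zeta ← eps → nu
  sigma is a collider here and neither sigma nor any of its descendants is conditioned on, so the collider stays closed — the path is blocked at sigma.
Path 3: eta → sigma ← lam → zeta → nu
  sigma is a collider here and neither sigma nor any of its descendants is conditioned on, so the collider stays closed — the path is blocked at sigma.
Path 4: eta → sigma ← lam → zeta ← delta → nu
  sigma is a collider here and neither sigma nor any of its descendants is conditioned on, so the collider stays closed — the path is blocked at sigma.
Path 5: eta → sigma ← lam → nu
  sigma is a collider here and neither sigma nor any of its descendants is conditioned on, so the collider stays closed — the path is blocked at sigma.
Every path is blocked, so eta and nu are d-separated given {delta, eps, lam, zeta}.

Yes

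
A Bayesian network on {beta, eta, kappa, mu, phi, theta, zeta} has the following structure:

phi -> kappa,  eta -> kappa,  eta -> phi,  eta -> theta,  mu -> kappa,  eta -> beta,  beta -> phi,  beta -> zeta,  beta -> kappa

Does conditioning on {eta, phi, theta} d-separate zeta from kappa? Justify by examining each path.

We examine all 5 paths between zeta and kappa:
Path 1: zeta ← beta ← eta → phi → kappa
  eta is a fork here and eta is conditioned on, so the path is blocked at eta.
Path 2: zeta ← beta ← eta → kappa
  eta is a fork here and eta is conditioned on, so the path is blocked at eta.
Path 3: zeta ← beta → phi ← eta → kappa
  eta is a fork here and eta is conditioned on, so the path is blocked at eta.
Path 4: zeta ← beta → phi → kappa
  phi is a chain here and phi is conditioned on, so the path is blocked at phi.
Path 5: zeta ← beta → kappa
  beta is a fork and beta is not conditioned on — no node blocks this path, so it is active.
Since the path zeta ← beta → kappa is active, zeta and kappa are not d-separated given {eta, phi, theta}.

No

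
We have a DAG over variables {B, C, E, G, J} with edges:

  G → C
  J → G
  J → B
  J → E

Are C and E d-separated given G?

Yes

The only undirected path from C to E is:
Path 1: C ← G ← J → E
  G is a chain here and G is conditioned on, so the path is blocked at G.
Since every path is blocked, d-separation holds.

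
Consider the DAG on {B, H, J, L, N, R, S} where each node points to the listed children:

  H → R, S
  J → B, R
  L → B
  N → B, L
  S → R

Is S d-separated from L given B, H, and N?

Yes

Enumerating the 4 paths from S to L and testing each for blocking by {B, H, N}:
Path 1: S → R ← J → B ← N → L
  R is a collider here and neither R nor any of its descendants is conditioned on, so the collider stays closed — the path is blocked at R.
Path 2: S → R ← J → B ← L
  R is a collider here and neither R nor any of its descendants is conditioned on, so the collider stays closed — the path is blocked at R.
Path 3: S ← H → R ← J → B ← N → L
  H is a fork here and H is conditioned on, so the path is blocked at H.
Path 4: S ← H → R ← J → B ← L
  H is a fork here and H is conditioned on, so the path is blocked at H.
All paths are blocked; S ⊥ L | {B, H, N} holds.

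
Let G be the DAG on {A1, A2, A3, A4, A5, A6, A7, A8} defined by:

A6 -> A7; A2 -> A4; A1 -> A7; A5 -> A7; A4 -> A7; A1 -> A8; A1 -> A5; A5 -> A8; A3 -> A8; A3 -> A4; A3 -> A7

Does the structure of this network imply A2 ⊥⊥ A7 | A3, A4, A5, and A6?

Yes

Enumerating the 6 paths from A2 to A7 and testing each for blocking by {A3, A4, A5, A6}:
Path 1: A2 → A4 ← A3 → A7
  A3 is a fork here and A3 is conditioned on, so the path is blocked at A3.
Path 2: A2 → A4 ← A3 → A8 ← A5 ← A1 → A7
  A3 is a fork here and A3 is conditioned on, so the path is blocked at A3.
Path 3: A2 → A4 ← A3 → A8 ← A5 → A7
  A3 is a fork here and A3 is conditioned on, so the path is blocked at A3.
Path 4: A2 → A4 ← A3 → A8 ← A1 → A5 → A7
  A3 is a fork here and A3 is conditioned on, so the path is blocked at A3.
Path 5: A2 → A4 ← A3 → A8 ← A1 → A7
  A3 is a fork here and A3 is conditioned on, so the path is blocked at A3.
Path 6: A2 → A4 → A7
  A4 is a chain here and A4 is conditioned on, so the path is blocked at A4.
Since every path is blocked, d-separation holds.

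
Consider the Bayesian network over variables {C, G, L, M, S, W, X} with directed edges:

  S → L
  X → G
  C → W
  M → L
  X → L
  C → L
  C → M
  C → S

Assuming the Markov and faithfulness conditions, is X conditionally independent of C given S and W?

Yes

3 paths connect X and C; each must be blocked for d-separation to hold:
Path 1: X → L ← M ← C
  L is a collider here and neither L nor any of its descendants is conditioned on, so the collider stays closed — the path is blocked at L.
Path 2: X → L ← S ← C
  L is a collider here and neither L nor any of its descendants is conditioned on, so the collider stays closed — the path is blocked at L.
Path 3: X → L ← C
  L is a collider here and neither L nor any of its descendants is conditioned on, so the collider stays closed — the path is blocked at L.
Every path is blocked, so X and C are d-separated given {S, W}.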